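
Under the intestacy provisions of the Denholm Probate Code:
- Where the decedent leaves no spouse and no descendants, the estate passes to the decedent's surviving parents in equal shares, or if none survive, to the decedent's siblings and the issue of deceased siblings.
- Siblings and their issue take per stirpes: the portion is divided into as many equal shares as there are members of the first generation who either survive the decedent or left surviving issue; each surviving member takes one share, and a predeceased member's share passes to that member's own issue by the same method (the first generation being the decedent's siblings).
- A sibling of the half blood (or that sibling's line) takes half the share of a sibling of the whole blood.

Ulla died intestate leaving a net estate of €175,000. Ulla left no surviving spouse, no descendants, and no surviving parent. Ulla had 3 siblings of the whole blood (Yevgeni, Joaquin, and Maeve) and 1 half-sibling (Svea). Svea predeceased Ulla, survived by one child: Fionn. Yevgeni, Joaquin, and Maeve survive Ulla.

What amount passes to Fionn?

Fionn receives €25,000.

The entire €175,000 passes to the siblings and their issue.
Counting each half-blood sibling's line as half a unit, there are 7/2 units in €175,000, so one unit is €50,000. Whole-blood lines (Yevgeni, Joaquin, and Maeve) take €50,000 each; half-blood lines (Svea) take €25,000 each.
Svea's share (€25,000) passes entirely to Fionn.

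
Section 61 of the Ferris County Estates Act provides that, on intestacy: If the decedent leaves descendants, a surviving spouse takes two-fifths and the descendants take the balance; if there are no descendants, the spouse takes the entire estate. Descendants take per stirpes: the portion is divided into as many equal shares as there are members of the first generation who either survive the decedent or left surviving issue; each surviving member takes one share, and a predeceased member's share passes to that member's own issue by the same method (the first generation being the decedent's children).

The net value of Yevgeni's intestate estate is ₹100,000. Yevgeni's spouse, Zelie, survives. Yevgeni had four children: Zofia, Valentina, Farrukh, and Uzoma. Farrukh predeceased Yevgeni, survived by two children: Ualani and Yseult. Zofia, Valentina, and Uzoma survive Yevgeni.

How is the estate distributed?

Zelie takes two-fifths of ₹100,000 = ₹40,000. The remaining ₹60,000 passes to the descendants.
The descendants' portion (₹60,000) is divided into 4 shares of ₹15,000: Zofia, Valentina, and Uzoma each take ₹15,000; Farrukh's ₹15,000 share passes to Farrukh's issue.
Farrukh's share (₹15,000) is divided into 2 shares of ₹7,500: Ualani and Yseult each take ₹7,500.

Zelie: ₹40,000; Zofia: ₹15,000; Valentina: ₹15,000; Ualani: ₹7,500; Yseult: ₹7,500; Uzoma: ₹15,000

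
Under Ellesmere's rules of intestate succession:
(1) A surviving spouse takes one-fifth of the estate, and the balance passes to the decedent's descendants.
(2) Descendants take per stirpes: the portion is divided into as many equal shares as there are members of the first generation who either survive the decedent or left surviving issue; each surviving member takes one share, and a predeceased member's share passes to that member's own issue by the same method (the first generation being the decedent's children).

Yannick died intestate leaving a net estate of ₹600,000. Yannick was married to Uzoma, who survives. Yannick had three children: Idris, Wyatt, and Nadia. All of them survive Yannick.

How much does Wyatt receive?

Wyatt receives ₹160,000.

Uzoma takes one-fifth of ₹600,000 = ₹120,000. The remaining ₹480,000 passes to the descendants.
The descendants' portion (₹480,000) is divided into 3 shares of ₹160,000: Idris, Wyatt, and Nadia each take ₹160,000.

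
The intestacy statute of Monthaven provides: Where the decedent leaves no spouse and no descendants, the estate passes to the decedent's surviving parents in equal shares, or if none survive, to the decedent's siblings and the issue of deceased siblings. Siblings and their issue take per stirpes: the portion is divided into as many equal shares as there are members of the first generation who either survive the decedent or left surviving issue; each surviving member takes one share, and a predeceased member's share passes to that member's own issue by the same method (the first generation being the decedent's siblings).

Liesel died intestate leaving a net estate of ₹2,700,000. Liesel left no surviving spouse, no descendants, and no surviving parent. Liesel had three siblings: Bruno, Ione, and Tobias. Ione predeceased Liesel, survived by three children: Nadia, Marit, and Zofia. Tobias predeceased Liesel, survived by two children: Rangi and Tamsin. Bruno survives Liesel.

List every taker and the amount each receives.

The entire ₹2,700,000 passes to the siblings and their issue.
That amount (₹2,700,000) is divided into 3 shares of ₹900,000: Bruno takes ₹900,000; Ione's ₹900,000 share passes to Ione's issue; Tobias's ₹900,000 share passes to Tobias's issue.
Ione's share (₹900,000) is divided into 3 shares of ₹300,000: Nadia, Marit, and Zofia each take ₹300,000.
Tobias's share (₹900,000) is divided into 2 shares of ₹450,000: Rangi and Tamsin each take ₹450,000.

Bruno: ₹900,000; Nadia: ₹300,000; Marit: ₹300,000; Zofia: ₹300,000; Rangi: ₹450,000; Tamsin: ₹450,000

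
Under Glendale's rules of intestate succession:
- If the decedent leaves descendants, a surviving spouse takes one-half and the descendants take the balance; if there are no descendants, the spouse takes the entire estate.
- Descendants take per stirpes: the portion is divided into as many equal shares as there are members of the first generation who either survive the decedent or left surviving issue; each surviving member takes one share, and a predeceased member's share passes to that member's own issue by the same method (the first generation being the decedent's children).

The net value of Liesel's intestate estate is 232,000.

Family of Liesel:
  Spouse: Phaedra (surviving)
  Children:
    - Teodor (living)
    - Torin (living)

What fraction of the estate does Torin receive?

Phaedra takes one-half of 232,000 = 116,000. The remaining 116,000 passes to the descendants.
The descendants' portion (116,000) is divided into 2 shares of 58,000: Teodor and Torin each take 58,000.

Torin receives 1/4 of the estate.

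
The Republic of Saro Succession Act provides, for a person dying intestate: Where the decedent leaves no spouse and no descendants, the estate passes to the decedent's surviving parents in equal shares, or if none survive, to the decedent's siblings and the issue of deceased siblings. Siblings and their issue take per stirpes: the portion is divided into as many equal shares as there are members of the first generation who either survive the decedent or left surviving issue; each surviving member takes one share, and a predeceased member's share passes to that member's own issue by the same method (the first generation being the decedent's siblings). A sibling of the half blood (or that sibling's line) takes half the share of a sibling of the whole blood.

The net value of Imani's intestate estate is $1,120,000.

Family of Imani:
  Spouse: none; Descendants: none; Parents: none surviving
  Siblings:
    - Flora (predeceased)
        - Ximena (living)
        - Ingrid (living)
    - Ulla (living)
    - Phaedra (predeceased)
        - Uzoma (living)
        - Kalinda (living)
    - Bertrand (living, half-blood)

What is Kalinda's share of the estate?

Kalinda receives $160,000.

The entire $1,120,000 passes to the siblings and their issue.
Counting each half-blood sibling's line as half a unit, there are 7/2 units in $1,120,000, so one unit is $320,000. Whole-blood lines (Flora, Ulla, and Phaedra) take $320,000 each; half-blood lines (Bertrand) take $160,000 each.
Flora's share ($320,000) is divided into 2 shares of $160,000: Ximena and Ingrid each take $160,000.
Phaedra's share ($320,000) is divided into 2 shares of $160,000: Uzoma and Kalinda each take $160,000.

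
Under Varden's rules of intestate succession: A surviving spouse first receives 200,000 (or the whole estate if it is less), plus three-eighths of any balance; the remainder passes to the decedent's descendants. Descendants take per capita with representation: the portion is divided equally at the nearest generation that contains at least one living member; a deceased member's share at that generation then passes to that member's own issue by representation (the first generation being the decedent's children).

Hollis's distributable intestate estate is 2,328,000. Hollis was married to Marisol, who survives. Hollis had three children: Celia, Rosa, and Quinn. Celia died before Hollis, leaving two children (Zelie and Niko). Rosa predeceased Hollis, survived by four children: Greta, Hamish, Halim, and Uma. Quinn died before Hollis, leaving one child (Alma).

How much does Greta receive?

Greta receives 190,000.

Marisol first takes 200,000, leaving a balance of 2,128,000. Marisol then takes three-eighths of the balance (798,000), for a total of 998,000. The remaining 1,330,000 passes to the descendants.
No child survives, so the initial division is made at the grandchildren's generation.
The descendants' portion (1,330,000) is divided into 7 shares of 190,000: Zelie, Niko, Greta, Hamish, Halim, Uma, and Alma each take 190,000.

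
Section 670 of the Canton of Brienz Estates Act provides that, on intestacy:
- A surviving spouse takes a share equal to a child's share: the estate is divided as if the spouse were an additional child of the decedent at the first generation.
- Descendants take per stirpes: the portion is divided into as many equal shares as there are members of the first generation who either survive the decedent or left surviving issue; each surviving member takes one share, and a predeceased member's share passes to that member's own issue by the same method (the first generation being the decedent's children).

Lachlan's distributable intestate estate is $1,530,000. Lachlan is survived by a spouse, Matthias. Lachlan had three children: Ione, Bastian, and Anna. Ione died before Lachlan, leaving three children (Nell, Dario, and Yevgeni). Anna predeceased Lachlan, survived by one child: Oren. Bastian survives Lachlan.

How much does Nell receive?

Nell receives $127,500.

The spouse counts as an additional share at the children's level, so there are 4 primary shares of $382,500. Matthias takes one such share ($382,500).
The children's combined portion ($1,147,500) is divided into 3 shares of $382,500: Bastian takes $382,500; Ione's $382,500 share passes to Ione's issue; Anna's $382,500 share passes to Anna's issue.
Ione's share ($382,500) is divided into 3 shares of $127,500: Nell, Dario, and Yevgeni each take $127,500.
Anna's share ($382,500) passes entirely to Oren.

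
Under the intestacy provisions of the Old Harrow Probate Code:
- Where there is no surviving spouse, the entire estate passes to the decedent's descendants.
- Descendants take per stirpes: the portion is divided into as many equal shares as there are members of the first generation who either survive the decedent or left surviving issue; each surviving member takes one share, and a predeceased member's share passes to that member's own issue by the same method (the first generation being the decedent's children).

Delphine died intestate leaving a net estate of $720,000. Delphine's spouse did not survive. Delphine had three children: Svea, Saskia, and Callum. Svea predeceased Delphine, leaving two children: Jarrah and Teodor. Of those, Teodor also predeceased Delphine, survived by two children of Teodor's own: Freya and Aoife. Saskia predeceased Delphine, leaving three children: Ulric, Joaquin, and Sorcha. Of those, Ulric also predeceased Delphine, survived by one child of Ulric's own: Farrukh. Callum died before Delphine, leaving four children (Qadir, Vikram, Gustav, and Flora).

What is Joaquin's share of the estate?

Joaquin receives $80,000.

The entire $720,000 passes to the descendants.
That amount ($720,000) is divided into 3 shares of $240,000: Svea's $240,000 share passes to Svea's issue; Saskia's $240,000 share passes to Saskia's issue; Callum's $240,000 share passes to Callum's issue.
Svea's share ($240,000) is divided into 2 shares of $120,000: Jarrah takes $120,000; Teodor's $120,000 share passes to Teodor's issue.
Teodor's share ($120,000) is divided into 2 shares of $60,000: Freya and Aoife each take $60,000.
Saskia's share ($240,000) is divided into 3 shares of $80,000: Joaquin and Sorcha each take $80,000; Ulric's $80,000 share passes to Ulric's issue.
Ulric's share ($80,000) passes entirely to Farrukh.
Callum's share ($240,000) is divided into 4 shares of $60,000: Qadir, Vikram, Gustav, and Flora each take $60,000.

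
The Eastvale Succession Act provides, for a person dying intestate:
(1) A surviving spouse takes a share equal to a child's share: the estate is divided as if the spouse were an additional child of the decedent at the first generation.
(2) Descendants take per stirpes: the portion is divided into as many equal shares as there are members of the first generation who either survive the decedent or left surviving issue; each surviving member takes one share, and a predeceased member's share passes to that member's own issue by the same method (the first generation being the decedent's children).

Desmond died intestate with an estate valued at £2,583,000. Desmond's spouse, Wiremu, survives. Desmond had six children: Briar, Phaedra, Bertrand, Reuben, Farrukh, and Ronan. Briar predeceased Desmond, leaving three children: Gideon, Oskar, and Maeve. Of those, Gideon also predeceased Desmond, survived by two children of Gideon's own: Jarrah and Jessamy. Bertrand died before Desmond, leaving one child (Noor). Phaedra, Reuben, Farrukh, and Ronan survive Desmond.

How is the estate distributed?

The spouse counts as an additional share at the children's level, so there are 7 primary shares of £369,000. Wiremu takes one such share (£369,000).
The children's combined portion (£2,214,000) is divided into 6 shares of £369,000: Phaedra, Reuben, Farrukh, and Ronan each take £369,000; Briar's £369,000 share passes to Briar's issue; Bertrand's £369,000 share passes to Bertrand's issue.
Briar's share (£369,000) is divided into 3 shares of £123,000: Oskar and Maeve each take £123,000; Gideon's £123,000 share passes to Gideon's issue.
Gideon's share (£123,000) is divided into 2 shares of £61,500: Jarrah and Jessamy each take £61,500.
Bertrand's share (£369,000) passes entirely to Noor.

Wiremu: £369,000; Jarrah: £61,500; Jessamy: £61,500; Oskar: £123,000; Maeve: £123,000; Phaedra: £369,000; Noor: £369,000; Reuben: £369,000; Farrukh: £369,000; Ronan: £369,000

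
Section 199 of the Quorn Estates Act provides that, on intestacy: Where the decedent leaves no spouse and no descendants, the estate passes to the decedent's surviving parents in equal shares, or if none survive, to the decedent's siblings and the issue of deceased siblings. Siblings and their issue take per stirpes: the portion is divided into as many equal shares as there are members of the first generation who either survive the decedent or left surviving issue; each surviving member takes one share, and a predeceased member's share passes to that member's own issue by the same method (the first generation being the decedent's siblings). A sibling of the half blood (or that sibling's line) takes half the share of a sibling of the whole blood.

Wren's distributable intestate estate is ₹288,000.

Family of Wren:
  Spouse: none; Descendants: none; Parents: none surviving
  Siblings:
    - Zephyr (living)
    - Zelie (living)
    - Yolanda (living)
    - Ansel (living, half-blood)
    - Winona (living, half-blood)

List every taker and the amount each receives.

Zephyr: ₹72,000; Zelie: ₹72,000; Yolanda: ₹72,000; Ansel: ₹36,000; Winona: ₹36,000

The entire ₹288,000 passes to the siblings and their issue.
Counting each half-blood sibling's line as half a unit, there are 4 units in ₹288,000, so one unit is ₹72,000. Whole-blood lines (Zephyr, Zelie, and Yolanda) take ₹72,000 each; half-blood lines (Ansel and Winona) take ₹36,000 each.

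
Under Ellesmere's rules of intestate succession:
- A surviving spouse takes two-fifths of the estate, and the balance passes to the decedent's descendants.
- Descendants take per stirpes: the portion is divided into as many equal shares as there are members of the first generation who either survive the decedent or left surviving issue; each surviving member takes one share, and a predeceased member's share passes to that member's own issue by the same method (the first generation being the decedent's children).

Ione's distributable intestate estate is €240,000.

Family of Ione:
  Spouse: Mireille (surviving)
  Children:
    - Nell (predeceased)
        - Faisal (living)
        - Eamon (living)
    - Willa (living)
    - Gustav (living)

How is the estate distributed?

Mireille: €96,000; Faisal: €24,000; Eamon: €24,000; Willa: €48,000; Gustav: €48,000

Mireille takes two-fifths of €240,000 = €96,000. The remaining €144,000 passes to the descendants.
The descendants' portion (€144,000) is divided into 3 shares of €48,000: Willa and Gustav each take €48,000; Nell's €48,000 share passes to Nell's issue.
Nell's share (€48,000) is divided into 2 shares of €24,000: Faisal and Eamon each take €24,000.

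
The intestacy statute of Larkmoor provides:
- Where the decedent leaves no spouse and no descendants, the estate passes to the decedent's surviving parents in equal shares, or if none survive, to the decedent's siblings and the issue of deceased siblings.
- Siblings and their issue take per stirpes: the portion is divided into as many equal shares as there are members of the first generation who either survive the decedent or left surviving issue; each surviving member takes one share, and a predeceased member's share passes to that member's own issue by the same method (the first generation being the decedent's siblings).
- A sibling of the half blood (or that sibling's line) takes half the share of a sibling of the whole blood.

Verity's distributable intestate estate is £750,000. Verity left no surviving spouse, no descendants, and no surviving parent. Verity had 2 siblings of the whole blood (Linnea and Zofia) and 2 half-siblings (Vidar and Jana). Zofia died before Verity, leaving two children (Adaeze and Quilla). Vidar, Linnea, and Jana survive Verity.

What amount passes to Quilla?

The entire £750,000 passes to the siblings and their issue.
Counting each half-blood sibling's line as half a unit, there are 3 units in £750,000, so one unit is £250,000. Whole-blood lines (Linnea and Zofia) take £250,000 each; half-blood lines (Vidar and Jana) take £125,000 each.
Zofia's share (£250,000) is divided into 2 shares of £125,000: Adaeze and Quilla each take £125,000.

Quilla receives £125,000.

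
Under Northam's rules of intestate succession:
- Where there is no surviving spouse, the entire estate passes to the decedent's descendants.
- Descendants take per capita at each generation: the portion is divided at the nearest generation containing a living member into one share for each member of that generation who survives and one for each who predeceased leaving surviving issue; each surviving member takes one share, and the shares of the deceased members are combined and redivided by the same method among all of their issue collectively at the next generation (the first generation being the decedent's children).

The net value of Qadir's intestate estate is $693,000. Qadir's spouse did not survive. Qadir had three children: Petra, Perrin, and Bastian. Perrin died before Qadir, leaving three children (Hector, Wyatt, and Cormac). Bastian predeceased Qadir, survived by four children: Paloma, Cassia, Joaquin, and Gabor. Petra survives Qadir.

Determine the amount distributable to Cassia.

The entire $693,000 passes to the descendants.
That amount ($693,000) is divided at the children's generation into 3 shares of $231,000. Petra takes $231,000. The 2 shares of the deceased (Perrin and Bastian) are combined into a pool of $462,000.
That pool ($462,000) is divided at the grandchildren's generation equally among Hector, Wyatt, Cormac, Paloma, Cassia, Joaquin, and Gabor: $66,000 each.

Cassia receives $66,000.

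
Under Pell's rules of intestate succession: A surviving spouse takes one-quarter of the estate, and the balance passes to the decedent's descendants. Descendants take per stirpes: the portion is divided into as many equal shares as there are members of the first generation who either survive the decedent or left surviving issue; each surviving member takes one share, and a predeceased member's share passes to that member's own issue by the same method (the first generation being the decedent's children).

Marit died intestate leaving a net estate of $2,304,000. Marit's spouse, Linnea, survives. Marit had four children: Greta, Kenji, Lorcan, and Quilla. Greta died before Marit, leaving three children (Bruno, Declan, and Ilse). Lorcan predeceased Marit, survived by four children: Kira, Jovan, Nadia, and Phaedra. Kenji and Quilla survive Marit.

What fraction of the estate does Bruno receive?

Linnea takes one-quarter of $2,304,000 = $576,000. The remaining $1,728,000 passes to the descendants.
The descendants' portion ($1,728,000) is divided into 4 shares of $432,000: Kenji and Quilla each take $432,000; Greta's $432,000 share passes to Greta's issue; Lorcan's $432,000 share passes to Lorcan's issue.
Greta's share ($432,000) is divided into 3 shares of $144,000: Bruno, Declan, and Ilse each take $144,000.
Lorcan's share ($432,000) is divided into 4 shares of $108,000: Kira, Jovan, Nadia, and Phaedra each take $108,000.

Bruno receives 1/16 of the estate.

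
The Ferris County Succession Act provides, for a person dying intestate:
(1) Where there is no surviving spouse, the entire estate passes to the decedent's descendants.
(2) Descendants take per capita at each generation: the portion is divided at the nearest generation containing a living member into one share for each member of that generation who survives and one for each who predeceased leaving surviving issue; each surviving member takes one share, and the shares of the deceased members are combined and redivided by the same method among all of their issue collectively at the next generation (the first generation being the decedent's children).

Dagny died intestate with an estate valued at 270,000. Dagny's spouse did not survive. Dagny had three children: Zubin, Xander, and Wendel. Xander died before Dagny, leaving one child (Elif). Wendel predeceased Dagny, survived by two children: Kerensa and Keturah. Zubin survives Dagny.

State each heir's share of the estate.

The entire 270,000 passes to the descendants.
That amount (270,000) is divided at the children's generation into 3 shares of 90,000. Zubin takes 90,000. The 2 shares of the deceased (Xander and Wendel) are combined into a pool of 180,000.
That pool (180,000) is divided at the grandchildren's generation equally among Elif, Kerensa, and Keturah: 60,000 each.

Zubin: 90,000; Elif: 60,000; Kerensa: 60,000; Keturah: 60,000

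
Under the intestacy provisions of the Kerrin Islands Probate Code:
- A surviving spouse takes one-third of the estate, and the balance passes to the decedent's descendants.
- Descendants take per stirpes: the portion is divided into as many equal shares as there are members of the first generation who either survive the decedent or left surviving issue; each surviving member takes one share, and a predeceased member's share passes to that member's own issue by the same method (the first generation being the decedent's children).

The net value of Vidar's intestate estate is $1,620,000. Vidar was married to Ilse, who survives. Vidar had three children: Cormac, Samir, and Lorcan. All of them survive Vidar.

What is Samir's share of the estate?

Samir receives $360,000.

Ilse takes one-third of $1,620,000 = $540,000. The remaining $1,080,000 passes to the descendants.
The descendants' portion ($1,080,000) is divided into 3 shares of $360,000: Cormac, Samir, and Lorcan each take $360,000.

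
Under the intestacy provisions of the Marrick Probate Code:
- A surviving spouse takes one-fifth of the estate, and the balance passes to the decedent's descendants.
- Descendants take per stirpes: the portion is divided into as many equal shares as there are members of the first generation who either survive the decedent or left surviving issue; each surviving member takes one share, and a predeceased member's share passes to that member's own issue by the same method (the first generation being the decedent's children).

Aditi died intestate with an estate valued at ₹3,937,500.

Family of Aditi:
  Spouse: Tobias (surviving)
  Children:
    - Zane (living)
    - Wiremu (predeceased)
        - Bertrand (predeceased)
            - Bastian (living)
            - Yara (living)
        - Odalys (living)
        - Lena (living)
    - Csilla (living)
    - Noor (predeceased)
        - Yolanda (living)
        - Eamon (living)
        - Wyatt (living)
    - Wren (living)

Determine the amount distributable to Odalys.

Tobias takes one-fifth of ₹3,937,500 = ₹787,500. The remaining ₹3,150,000 passes to the descendants.
The descendants' portion (₹3,150,000) is divided into 5 shares of ₹630,000: Zane, Csilla, and Wren each take ₹630,000; Wiremu's ₹630,000 share passes to Wiremu's issue; Noor's ₹630,000 share passes to Noor's issue.
Wiremu's share (₹630,000) is divided into 3 shares of ₹210,000: Odalys and Lena each take ₹210,000; Bertrand's ₹210,000 share passes to Bertrand's issue.
Bertrand's share (₹210,000) is divided into 2 shares of ₹105,000: Bastian and Yara each take ₹105,000.
Noor's share (₹630,000) is divided into 3 shares of ₹210,000: Yolanda, Eamon, and Wyatt each take ₹210,000.

Odalys receives ₹210,000.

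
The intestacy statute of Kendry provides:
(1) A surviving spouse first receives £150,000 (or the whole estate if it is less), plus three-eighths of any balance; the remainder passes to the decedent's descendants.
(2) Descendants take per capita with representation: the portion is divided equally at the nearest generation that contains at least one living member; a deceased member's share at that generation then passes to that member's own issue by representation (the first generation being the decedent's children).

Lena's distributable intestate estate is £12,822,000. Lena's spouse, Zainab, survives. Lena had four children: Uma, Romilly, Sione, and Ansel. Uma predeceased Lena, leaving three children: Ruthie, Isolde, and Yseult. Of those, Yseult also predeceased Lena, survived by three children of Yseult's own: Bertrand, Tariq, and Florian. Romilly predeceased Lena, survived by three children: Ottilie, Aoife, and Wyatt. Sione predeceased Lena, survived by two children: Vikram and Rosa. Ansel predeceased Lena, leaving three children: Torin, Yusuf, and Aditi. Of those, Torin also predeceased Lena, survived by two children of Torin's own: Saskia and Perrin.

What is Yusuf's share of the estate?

Zainab first takes £150,000, leaving a balance of £12,672,000. Zainab then takes three-eighths of the balance (£4,752,000), for a total of £4,902,000. The remaining £7,920,000 passes to the descendants.
No child survives, so the initial division is made at the grandchildren's generation.
The descendants' portion (£7,920,000) is divided into 11 shares of £720,000: Ruthie, Isolde, Ottilie, Aoife, Wyatt, Vikram, Rosa, Yusuf, and Aditi each take £720,000; Yseult's £720,000 share passes to Yseult's issue; Torin's £720,000 share passes to Torin's issue.
Yseult's share (£720,000) is divided into 3 shares of £240,000: Bertrand, Tariq, and Florian each take £240,000.
Torin's share (£720,000) is divided into 2 shares of £360,000: Saskia and Perrin each take £360,000.

Yusuf receives £720,000.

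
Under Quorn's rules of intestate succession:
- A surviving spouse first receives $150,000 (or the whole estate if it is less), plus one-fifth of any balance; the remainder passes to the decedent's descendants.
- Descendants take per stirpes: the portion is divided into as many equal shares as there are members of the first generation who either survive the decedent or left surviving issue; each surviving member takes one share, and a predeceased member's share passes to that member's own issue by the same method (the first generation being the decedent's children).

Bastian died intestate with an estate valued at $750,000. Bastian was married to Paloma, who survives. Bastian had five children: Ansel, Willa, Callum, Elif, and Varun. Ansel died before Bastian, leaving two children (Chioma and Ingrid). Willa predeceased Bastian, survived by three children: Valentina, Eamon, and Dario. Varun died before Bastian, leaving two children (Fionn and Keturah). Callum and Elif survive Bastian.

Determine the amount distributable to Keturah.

Paloma first takes $150,000, leaving a balance of $600,000. Paloma then takes one-fifth of the balance ($120,000), for a total of $270,000. The remaining $480,000 passes to the descendants.
The descendants' portion ($480,000) is divided into 5 shares of $96,000: Callum and Elif each take $96,000; Ansel's $96,000 share passes to Ansel's issue; Willa's $96,000 share passes to Willa's issue; Varun's $96,000 share passes to Varun's issue.
Ansel's share ($96,000) is divided into 2 shares of $48,000: Chioma and Ingrid each take $48,000.
Willa's share ($96,000) is divided into 3 shares of $32,000: Valentina, Eamon, and Dario each take $32,000.
Varun's share ($96,000) is divided into 2 shares of $48,000: Fionn and Keturah each take $48,000.

Keturah receives $48,000.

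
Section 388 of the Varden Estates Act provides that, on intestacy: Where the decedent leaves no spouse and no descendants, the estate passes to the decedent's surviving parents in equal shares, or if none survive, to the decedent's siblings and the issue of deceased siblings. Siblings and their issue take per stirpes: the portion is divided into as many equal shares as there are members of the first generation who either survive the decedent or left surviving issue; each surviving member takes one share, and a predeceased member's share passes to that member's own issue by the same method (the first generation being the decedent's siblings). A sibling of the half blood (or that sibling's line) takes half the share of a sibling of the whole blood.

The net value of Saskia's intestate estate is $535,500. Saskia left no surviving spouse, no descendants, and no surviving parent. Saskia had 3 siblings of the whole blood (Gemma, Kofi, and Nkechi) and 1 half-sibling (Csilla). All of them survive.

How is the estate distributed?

The entire $535,500 passes to the siblings and their issue.
Counting each half-blood sibling's line as half a unit, there are 7/2 units in $535,500, so one unit is $153,000. Whole-blood lines (Gemma, Kofi, and Nkechi) take $153,000 each; half-blood lines (Csilla) take $76,500 each.

Gemma: $153,000; Kofi: $153,000; Csilla: $76,500; Nkechi: $153,000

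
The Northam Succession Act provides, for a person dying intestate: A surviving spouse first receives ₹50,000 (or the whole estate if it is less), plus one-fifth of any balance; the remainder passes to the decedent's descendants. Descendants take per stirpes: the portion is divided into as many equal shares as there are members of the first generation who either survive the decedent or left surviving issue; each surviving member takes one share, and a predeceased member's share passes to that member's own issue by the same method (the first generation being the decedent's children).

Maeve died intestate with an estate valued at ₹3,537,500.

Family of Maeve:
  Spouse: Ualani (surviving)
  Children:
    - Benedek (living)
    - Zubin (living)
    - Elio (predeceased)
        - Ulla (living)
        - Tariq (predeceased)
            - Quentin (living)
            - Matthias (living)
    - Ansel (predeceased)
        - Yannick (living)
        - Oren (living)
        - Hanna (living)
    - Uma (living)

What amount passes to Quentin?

Ualani first takes ₹50,000, leaving a balance of ₹3,487,500. Ualani then takes one-fifth of the balance (₹697,500), for a total of ₹747,500. The remaining ₹2,790,000 passes to the descendants.
The descendants' portion (₹2,790,000) is divided into 5 shares of ₹558,000: Benedek, Zubin, and Uma each take ₹558,000; Elio's ₹558,000 share passes to Elio's issue; Ansel's ₹558,000 share passes to Ansel's issue.
Elio's share (₹558,000) is divided into 2 shares of ₹279,000: Ulla takes ₹279,000; Tariq's ₹279,000 share passes to Tariq's issue.
Tariq's share (₹279,000) is divided into 2 shares of ₹139,500: Quentin and Matthias each take ₹139,500.
Ansel's share (₹558,000) is divided into 3 shares of ₹186,000: Yannick, Oren, and Hanna each take ₹186,000.

Quentin receives ₹139,500.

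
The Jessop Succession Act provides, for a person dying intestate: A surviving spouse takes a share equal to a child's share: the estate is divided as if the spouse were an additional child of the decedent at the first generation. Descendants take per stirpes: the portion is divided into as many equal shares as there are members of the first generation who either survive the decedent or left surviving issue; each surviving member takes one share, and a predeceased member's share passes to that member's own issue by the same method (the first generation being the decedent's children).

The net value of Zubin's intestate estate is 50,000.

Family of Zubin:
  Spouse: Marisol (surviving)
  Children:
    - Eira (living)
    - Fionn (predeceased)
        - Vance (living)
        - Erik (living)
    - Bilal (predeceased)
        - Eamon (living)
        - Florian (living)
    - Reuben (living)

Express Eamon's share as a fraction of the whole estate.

Eamon receives 1/10 of the estate.

The spouse counts as an additional share at the children's level, so there are 5 primary shares of 10,000. Marisol takes one such share (10,000).
The children's combined portion (40,000) is divided into 4 shares of 10,000: Eira and Reuben each take 10,000; Fionn's 10,000 share passes to Fionn's issue; Bilal's 10,000 share passes to Bilal's issue.
Fionn's share (10,000) is divided into 2 shares of 5,000: Vance and Erik each take 5,000.
Bilal's share (10,000) is divided into 2 shares of 5,000: Eamon and Florian each take 5,000.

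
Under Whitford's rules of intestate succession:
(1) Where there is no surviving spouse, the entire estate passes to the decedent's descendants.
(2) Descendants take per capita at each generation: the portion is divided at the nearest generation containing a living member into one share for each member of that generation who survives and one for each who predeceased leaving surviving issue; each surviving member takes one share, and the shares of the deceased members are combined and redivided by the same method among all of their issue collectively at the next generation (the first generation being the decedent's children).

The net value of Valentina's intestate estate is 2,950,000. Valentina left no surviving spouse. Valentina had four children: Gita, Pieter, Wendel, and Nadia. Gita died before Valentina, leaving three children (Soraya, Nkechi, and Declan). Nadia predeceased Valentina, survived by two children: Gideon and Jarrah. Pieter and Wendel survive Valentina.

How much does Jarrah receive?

The entire 2,950,000 passes to the descendants.
That amount (2,950,000) is divided at the children's generation into 4 shares of 737,500. Pieter and Wendel each take 737,500. The 2 shares of the deceased (Gita and Nadia) are combined into a pool of 1,475,000.
That pool (1,475,000) is divided at the grandchildren's generation equally among Soraya, Nkechi, Declan, Gideon, and Jarrah: 295,000 each.

Jarrah receives 295,000.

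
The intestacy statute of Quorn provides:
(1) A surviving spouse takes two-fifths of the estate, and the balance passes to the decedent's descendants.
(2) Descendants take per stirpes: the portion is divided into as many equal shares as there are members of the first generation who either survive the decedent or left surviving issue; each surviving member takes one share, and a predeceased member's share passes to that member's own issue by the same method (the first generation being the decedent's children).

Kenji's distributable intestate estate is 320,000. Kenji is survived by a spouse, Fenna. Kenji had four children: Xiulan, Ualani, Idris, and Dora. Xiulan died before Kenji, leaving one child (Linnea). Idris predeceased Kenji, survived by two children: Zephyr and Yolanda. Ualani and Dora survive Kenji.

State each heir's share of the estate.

Fenna takes two-fifths of 320,000 = 128,000. The remaining 192,000 passes to the descendants.
The descendants' portion (192,000) is divided into 4 shares of 48,000: Ualani and Dora each take 48,000; Xiulan's 48,000 share passes to Xiulan's issue; Idris's 48,000 share passes to Idris's issue.
Xiulan's share (48,000) passes entirely to Linnea.
Idris's share (48,000) is divided into 2 shares of 24,000: Zephyr and Yolanda each take 24,000.

Fenna: 128,000; Linnea: 48,000; Ualani: 48,000; Zephyr: 24,000; Yolanda: 24,000; Dora: 48,000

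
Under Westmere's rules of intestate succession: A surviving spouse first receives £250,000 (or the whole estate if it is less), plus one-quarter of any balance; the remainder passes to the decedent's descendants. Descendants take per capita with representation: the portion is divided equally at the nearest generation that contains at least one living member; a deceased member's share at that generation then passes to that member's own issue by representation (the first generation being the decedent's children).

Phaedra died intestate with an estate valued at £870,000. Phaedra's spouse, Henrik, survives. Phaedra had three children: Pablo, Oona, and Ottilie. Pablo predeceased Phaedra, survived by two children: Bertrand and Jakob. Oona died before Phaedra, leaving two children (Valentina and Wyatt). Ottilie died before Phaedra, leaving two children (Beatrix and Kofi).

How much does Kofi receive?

Henrik first takes £250,000, leaving a balance of £620,000. Henrik then takes one-quarter of the balance (£155,000), for a total of £405,000. The remaining £465,000 passes to the descendants.
No child survives, so the initial division is made at the grandchildren's generation.
The descendants' portion (£465,000) is divided into 6 shares of £77,500: Bertrand, Jakob, Valentina, Wyatt, Beatrix, and Kofi each take £77,500.

Kofi receives £77,500.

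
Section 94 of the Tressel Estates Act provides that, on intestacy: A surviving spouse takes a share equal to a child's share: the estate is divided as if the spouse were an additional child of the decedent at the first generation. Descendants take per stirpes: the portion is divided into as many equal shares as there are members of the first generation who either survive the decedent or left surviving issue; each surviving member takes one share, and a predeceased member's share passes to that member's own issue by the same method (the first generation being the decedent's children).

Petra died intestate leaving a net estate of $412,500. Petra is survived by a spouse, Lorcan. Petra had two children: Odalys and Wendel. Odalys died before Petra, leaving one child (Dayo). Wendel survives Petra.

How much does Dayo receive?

Dayo receives $137,500.

The spouse counts as an additional share at the children's level, so there are 3 primary shares of $137,500. Lorcan takes one such share ($137,500).
The children's combined portion ($275,000) is divided into 2 shares of $137,500: Wendel takes $137,500; Odalys's $137,500 share passes to Odalys's issue.
Odalys's share ($137,500) passes entirely to Dayo.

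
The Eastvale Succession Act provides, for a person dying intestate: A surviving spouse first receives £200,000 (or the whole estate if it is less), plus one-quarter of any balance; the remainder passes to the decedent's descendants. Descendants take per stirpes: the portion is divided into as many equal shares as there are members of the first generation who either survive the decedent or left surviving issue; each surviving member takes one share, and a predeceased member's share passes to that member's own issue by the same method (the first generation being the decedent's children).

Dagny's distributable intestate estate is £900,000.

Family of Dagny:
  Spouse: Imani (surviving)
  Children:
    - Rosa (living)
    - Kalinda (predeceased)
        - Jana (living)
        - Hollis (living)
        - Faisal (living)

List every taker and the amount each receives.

Imani: £375,000; Rosa: £262,500; Jana: £87,500; Hollis: £87,500; Faisal: £87,500

Imani first takes £200,000, leaving a balance of £700,000. Imani then takes one-quarter of the balance (£175,000), for a total of £375,000. The remaining £525,000 passes to the descendants.
The descendants' portion (£525,000) is divided into 2 shares of £262,500: Rosa takes £262,500; Kalinda's £262,500 share passes to Kalinda's issue.
Kalinda's share (£262,500) is divided into 3 shares of £87,500: Jana, Hollis, and Faisal each take £87,500.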